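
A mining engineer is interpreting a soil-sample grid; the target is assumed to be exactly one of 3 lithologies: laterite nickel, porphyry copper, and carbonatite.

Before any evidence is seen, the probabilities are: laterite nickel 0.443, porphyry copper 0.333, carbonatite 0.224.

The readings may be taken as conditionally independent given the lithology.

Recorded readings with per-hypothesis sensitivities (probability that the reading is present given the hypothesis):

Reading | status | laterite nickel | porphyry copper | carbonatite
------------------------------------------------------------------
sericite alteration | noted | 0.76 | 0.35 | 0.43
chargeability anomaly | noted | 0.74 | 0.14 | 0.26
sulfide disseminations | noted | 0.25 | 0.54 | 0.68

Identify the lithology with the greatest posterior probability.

By Bayes' rule with conditional independence, the unnormalized weight for each hypothesis is prior × ∏ likelihoods:
  laterite nickel: 0.443 × 0.76 × 0.74 × 0.25 = 0.062286
  porphyry copper: 0.333 × 0.35 × 0.14 × 0.54 = 0.0088112
  carbonatite: 0.224 × 0.43 × 0.26 × 0.68 = 0.017029
Marginal likelihood of the evidence = 0.088126.
P(laterite nickel | evidence) ≈ 0.062286 / 0.088126 ≈ 0.707
P(porphyry copper | evidence) ≈ 0.0088112 / 0.088126 ≈ 0.100
P(carbonatite | evidence) ≈ 0.017029 / 0.088126 ≈ 0.193
The largest is 0.707, so laterite nickel is most probable.

laterite nickel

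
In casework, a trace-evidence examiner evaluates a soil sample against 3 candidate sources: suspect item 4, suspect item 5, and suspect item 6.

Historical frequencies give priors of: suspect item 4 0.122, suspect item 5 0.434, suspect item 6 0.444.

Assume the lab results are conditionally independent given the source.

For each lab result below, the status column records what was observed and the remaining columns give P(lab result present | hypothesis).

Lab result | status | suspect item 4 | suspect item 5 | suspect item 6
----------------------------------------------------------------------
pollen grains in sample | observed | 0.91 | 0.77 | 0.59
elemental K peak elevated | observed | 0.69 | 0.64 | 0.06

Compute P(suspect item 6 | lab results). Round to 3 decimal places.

By Bayes' rule with conditional independence, the unnormalized weight for each hypothesis is prior × ∏ likelihoods:
  suspect item 4: 0.122 × 0.91 × 0.69 = 0.076604
  suspect item 5: 0.434 × 0.77 × 0.64 = 0.21388
  suspect item 6: 0.444 × 0.59 × 0.06 = 0.015718
Normalizing constant Z = 0.076604 + 0.21388 + 0.015718 = 0.3062.
P(suspect item 6 | evidence) = 0.015718 / 0.3062 ≈ 0.051.

0.051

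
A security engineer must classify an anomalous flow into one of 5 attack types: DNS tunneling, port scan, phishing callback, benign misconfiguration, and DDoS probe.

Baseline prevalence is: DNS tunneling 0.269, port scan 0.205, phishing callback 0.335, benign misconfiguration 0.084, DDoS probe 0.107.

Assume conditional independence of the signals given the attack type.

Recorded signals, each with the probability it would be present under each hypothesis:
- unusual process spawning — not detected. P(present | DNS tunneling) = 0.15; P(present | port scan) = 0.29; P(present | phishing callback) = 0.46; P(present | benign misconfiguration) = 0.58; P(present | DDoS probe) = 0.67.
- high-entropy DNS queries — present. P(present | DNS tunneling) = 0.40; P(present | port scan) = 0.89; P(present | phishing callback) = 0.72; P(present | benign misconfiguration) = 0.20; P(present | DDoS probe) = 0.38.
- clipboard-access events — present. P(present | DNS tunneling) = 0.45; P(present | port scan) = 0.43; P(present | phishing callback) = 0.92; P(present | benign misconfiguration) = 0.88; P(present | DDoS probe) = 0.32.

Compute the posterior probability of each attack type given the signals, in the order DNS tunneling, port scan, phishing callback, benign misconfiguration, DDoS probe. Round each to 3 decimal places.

By Bayes' rule with conditional independence, the unnormalized weight for each hypothesis is prior × ∏ likelihoods (using 1 − P(present | H) for each absent signal):
  DNS tunneling: 0.269 × (1 − 0.15) × 0.40 × 0.45 = 0.041157
  port scan: 0.205 × (1 − 0.29) × 0.89 × 0.43 = 0.055702
  phishing callback: 0.335 × (1 − 0.46) × 0.72 × 0.92 = 0.11983
  benign misconfiguration: 0.084 × (1 − 0.58) × 0.20 × 0.88 = 0.0062093
  DDoS probe: 0.107 × (1 − 0.67) × 0.38 × 0.32 = 0.0042937
Marginal likelihood of the evidence = 0.22719.
P(DNS tunneling | evidence) = 0.041157 / 0.22719 ≈ 0.181
P(port scan | evidence) = 0.055702 / 0.22719 ≈ 0.245
P(phishing callback | evidence) = 0.11983 / 0.22719 ≈ 0.527
P(benign misconfiguration | evidence) = 0.0062093 / 0.22719 ≈ 0.027
P(DDoS probe | evidence) = 0.0042937 / 0.22719 ≈ 0.019

0.181, 0.245, 0.527, 0.027, 0.019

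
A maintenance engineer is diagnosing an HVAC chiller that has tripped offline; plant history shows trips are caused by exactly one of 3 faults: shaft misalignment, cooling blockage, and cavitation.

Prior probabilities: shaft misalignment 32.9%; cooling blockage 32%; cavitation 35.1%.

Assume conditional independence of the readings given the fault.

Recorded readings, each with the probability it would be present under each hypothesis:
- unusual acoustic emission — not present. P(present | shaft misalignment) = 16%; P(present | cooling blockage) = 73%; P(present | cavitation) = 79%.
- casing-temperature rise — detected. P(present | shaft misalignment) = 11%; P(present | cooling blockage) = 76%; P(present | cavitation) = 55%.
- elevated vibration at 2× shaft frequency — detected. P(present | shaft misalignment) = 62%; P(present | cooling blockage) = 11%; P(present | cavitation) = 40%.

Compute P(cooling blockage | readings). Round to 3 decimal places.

Multiply each prior by the joint likelihood of the reading pattern (using 1 − P(present | H) for each absent reading):
  shaft misalignment: 0.329 × (1 − 0.16) × 0.11 × 0.62 = 0.018848
  cooling blockage: 0.320 × (1 − 0.73) × 0.76 × 0.11 = 0.007223
  cavitation: 0.351 × (1 − 0.79) × 0.55 × 0.40 = 0.016216
Marginal likelihood of the evidence = 0.042287.
P(cooling blockage | evidence) = 0.007223 / 0.042287 ≈ 0.171.

0.171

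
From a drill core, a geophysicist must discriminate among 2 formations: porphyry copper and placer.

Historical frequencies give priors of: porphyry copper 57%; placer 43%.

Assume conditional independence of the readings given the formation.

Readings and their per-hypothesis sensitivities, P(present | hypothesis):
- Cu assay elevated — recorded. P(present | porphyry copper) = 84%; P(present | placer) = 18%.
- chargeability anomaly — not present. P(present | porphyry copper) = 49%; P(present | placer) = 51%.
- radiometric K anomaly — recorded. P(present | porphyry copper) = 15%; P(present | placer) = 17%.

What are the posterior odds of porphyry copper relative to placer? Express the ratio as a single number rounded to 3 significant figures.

Unnormalized posterior weight (prior times the reading likelihoods) for each of the two hypotheses (using 1 − P(present | H) for each absent reading):
  porphyry copper: 0.57 × 0.84 × (1 − 0.49) × 0.15 = 0.036628
  placer: 0.43 × 0.18 × (1 − 0.51) × 0.17 = 0.0064474
Posterior odds = 0.036628 / 0.0064474 ≈ 5.68.

5.68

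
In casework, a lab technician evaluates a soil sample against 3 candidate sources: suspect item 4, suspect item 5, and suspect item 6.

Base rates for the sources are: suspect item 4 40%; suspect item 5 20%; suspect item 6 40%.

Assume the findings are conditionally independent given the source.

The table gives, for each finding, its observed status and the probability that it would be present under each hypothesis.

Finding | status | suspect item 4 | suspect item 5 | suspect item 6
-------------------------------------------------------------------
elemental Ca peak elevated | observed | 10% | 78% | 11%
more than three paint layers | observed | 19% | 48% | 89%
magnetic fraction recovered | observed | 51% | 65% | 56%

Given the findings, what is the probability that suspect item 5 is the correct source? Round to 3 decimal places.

By Bayes' rule with conditional independence, the unnormalized weight for each hypothesis is prior × ∏ likelihoods:
  suspect item 4: 0.40 × 0.10 × 0.19 × 0.51 = 0.003876
  suspect item 5: 0.20 × 0.78 × 0.48 × 0.65 = 0.048672
  suspect item 6: 0.40 × 0.11 × 0.89 × 0.56 = 0.02193
The unnormalized weights sum to 0.074478.
P(suspect item 5 | evidence) = 0.048672 / 0.074478 ≈ 0.654.

0.654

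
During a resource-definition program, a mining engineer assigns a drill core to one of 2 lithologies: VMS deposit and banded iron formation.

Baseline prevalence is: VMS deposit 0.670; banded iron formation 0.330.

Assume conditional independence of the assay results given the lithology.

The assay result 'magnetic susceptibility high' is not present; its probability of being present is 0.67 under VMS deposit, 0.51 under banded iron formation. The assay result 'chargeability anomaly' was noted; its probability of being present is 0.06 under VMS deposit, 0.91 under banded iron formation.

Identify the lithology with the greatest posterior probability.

Multiply each prior by the joint likelihood of the assay result pattern (using 1 − P(present | H) for each absent assay result):
  VMS deposit: 0.670 × (1 − 0.67) × 0.06 = 0.013266
  banded iron formation: 0.330 × (1 − 0.51) × 0.91 = 0.14715
The unnormalized weights sum to 0.16041.
P(VMS deposit | evidence) ≈ 0.013266 / 0.16041 ≈ 0.083
P(banded iron formation | evidence) ≈ 0.14715 / 0.16041 ≈ 0.917
The largest is 0.917, so banded iron formation is most probable.

banded iron formation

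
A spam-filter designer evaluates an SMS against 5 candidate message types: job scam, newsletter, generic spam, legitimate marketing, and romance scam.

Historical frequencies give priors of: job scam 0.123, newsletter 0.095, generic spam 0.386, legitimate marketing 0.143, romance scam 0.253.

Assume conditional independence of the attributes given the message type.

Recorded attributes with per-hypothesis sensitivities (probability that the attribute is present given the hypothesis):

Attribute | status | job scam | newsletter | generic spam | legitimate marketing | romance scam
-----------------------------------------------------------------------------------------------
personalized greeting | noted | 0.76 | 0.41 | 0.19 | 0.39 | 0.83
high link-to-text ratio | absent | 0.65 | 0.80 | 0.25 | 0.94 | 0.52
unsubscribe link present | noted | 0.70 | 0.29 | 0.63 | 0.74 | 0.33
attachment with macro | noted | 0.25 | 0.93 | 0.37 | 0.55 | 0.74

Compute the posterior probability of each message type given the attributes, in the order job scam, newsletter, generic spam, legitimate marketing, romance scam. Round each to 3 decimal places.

By Bayes' rule with conditional independence, the unnormalized weight for each hypothesis is prior × ∏ likelihoods (using 1 − P(present | H) for each absent attribute):
  job scam: 0.123 × 0.76 × (1 − 0.65) × 0.70 × 0.25 = 0.0057256
  newsletter: 0.095 × 0.41 × (1 − 0.80) × 0.29 × 0.93 = 0.002101
  generic spam: 0.386 × 0.19 × (1 − 0.25) × 0.63 × 0.37 = 0.012822
  legitimate marketing: 0.143 × 0.39 × (1 − 0.94) × 0.74 × 0.55 = 0.0013619
  romance scam: 0.253 × 0.83 × (1 − 0.52) × 0.33 × 0.74 = 0.024614
Marginal likelihood of the evidence = 0.046624.
P(job scam | evidence) = 0.0057256 / 0.046624 ≈ 0.123
P(newsletter | evidence) = 0.002101 / 0.046624 ≈ 0.045
P(generic spam | evidence) = 0.012822 / 0.046624 ≈ 0.275
P(legitimate marketing | evidence) = 0.0013619 / 0.046624 ≈ 0.029
P(romance scam | evidence) = 0.024614 / 0.046624 ≈ 0.528

0.123, 0.045, 0.275, 0.029, 0.528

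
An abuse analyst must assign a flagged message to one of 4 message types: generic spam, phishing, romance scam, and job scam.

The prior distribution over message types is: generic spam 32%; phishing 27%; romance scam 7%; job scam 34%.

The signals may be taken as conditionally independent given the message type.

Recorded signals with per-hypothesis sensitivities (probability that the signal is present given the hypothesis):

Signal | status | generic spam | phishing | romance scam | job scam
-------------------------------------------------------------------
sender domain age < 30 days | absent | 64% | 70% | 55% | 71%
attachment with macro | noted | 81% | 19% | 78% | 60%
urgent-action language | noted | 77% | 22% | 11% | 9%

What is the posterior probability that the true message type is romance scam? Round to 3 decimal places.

0.032

For each hypothesis, the unnormalized posterior weight is prior × product of the signal likelihoods (using 1 − P(present | H) for each absent signal):
  generic spam: 0.32 × (1 − 0.64) × 0.81 × 0.77 = 0.07185
  phishing: 0.27 × (1 − 0.70) × 0.19 × 0.22 = 0.0033858
  romance scam: 0.07 × (1 − 0.55) × 0.78 × 0.11 = 0.0027027
  job scam: 0.34 × (1 − 0.71) × 0.60 × 0.09 = 0.0053244
Normalizing constant Z = 0.07185 + 0.0033858 + 0.0027027 + 0.0053244 = 0.083263.
P(romance scam | evidence) = 0.0027027 / 0.083263 ≈ 0.032.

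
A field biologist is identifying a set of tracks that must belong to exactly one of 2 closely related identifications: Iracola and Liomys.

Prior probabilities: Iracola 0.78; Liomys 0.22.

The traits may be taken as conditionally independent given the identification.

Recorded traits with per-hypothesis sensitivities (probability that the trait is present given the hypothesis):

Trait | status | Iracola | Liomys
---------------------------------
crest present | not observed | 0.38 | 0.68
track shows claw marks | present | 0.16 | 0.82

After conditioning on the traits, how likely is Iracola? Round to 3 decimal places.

0.573

Multiply each prior by the joint likelihood of the trait pattern (using 1 − P(present | H) for each absent trait):
  Iracola: 0.78 × (1 − 0.38) × 0.16 = 0.077376
  Liomys: 0.22 × (1 − 0.68) × 0.82 = 0.057728
Marginal likelihood of the evidence = 0.1351.
P(Iracola | evidence) = 0.077376 / 0.1351 ≈ 0.573.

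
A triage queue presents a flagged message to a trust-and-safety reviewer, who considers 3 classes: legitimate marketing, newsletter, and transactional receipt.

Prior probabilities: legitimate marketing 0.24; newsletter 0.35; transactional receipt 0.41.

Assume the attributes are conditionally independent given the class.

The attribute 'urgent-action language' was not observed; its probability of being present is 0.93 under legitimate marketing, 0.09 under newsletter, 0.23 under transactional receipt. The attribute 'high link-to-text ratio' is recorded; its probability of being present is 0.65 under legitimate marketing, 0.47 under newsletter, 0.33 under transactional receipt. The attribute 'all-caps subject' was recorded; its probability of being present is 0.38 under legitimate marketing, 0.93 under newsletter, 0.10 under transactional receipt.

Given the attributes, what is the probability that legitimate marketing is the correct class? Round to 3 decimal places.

Multiply each prior by the joint likelihood of the attribute pattern (using 1 − P(present | H) for each absent attribute):
  legitimate marketing: 0.24 × (1 − 0.93) × 0.65 × 0.38 = 0.0041496
  newsletter: 0.35 × (1 − 0.09) × 0.47 × 0.93 = 0.13922
  transactional receipt: 0.41 × (1 − 0.23) × 0.33 × 0.10 = 0.010418
The unnormalized weights sum to 0.15378.
P(legitimate marketing | evidence) = 0.0041496 / 0.15378 ≈ 0.027.

0.027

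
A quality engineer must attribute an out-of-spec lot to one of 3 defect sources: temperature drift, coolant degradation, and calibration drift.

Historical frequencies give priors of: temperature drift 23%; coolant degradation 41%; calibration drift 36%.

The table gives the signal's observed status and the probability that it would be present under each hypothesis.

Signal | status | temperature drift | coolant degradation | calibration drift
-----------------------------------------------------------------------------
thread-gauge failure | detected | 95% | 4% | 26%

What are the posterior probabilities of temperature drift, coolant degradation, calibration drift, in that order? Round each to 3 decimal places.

Multiply each prior by the likelihood of the signal:
  temperature drift: 0.23 × 0.95 = 0.2185
  coolant degradation: 0.41 × 0.04 = 0.0164
  calibration drift: 0.36 × 0.26 = 0.0936
Normalizing constant Z = 0.2185 + 0.0164 + 0.0936 = 0.3285.
P(temperature drift | evidence) = 0.2185 / 0.3285 ≈ 0.665
P(coolant degradation | evidence) = 0.0164 / 0.3285 ≈ 0.050
P(calibration drift | evidence) = 0.0936 / 0.3285 ≈ 0.285

0.665, 0.050, 0.285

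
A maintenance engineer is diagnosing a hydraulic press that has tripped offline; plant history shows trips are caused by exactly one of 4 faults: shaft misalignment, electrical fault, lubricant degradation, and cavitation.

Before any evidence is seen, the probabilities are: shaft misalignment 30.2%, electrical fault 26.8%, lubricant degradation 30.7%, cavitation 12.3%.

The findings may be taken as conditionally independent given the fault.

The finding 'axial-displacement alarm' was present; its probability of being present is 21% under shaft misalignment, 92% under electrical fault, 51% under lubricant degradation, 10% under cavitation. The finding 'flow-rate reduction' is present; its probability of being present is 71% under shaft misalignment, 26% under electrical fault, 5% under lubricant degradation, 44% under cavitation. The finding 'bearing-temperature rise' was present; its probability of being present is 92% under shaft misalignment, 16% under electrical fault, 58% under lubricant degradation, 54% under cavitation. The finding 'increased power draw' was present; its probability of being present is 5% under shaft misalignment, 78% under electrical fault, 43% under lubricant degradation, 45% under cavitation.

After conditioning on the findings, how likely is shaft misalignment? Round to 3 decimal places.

0.155

By Bayes' rule with conditional independence, the unnormalized weight for each hypothesis is prior × ∏ likelihoods:
  shaft misalignment: 0.302 × 0.21 × 0.71 × 0.92 × 0.05 = 0.0020713
  electrical fault: 0.268 × 0.92 × 0.26 × 0.16 × 0.78 = 0.0080004
  lubricant degradation: 0.307 × 0.51 × 0.05 × 0.58 × 0.43 = 0.0019524
  cavitation: 0.123 × 0.10 × 0.44 × 0.54 × 0.45 = 0.0013151
Normalizing constant Z = 0.0020713 + 0.0080004 + 0.0019524 + 0.0013151 = 0.013339.
P(shaft misalignment | evidence) = 0.0020713 / 0.013339 ≈ 0.155.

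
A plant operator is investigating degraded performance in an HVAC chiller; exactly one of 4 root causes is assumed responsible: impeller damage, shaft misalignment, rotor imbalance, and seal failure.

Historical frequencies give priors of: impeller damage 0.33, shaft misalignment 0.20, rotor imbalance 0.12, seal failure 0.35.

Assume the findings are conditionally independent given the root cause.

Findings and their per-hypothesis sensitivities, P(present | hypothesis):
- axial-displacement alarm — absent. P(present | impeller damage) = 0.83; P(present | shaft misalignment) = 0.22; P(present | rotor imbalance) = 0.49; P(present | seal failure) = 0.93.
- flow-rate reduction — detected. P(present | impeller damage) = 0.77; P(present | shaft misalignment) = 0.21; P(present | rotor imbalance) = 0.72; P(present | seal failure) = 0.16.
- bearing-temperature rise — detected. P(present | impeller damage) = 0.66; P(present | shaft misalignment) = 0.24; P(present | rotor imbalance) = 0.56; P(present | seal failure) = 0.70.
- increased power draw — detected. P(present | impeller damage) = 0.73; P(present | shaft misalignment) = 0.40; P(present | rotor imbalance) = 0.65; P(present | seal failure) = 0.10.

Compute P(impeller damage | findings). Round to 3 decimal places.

0.517

Multiply each prior by the joint likelihood of the evidence pattern (using 1 − P(present | H) for each absent finding):
  impeller damage: 0.33 × (1 − 0.83) × 0.77 × 0.66 × 0.73 = 0.020812
  shaft misalignment: 0.20 × (1 − 0.22) × 0.21 × 0.24 × 0.40 = 0.003145
  rotor imbalance: 0.12 × (1 − 0.49) × 0.72 × 0.56 × 0.65 = 0.016039
  seal failure: 0.35 × (1 − 0.93) × 0.16 × 0.70 × 0.10 = 0.0002744
Normalizing constant Z = 0.020812 + 0.003145 + 0.016039 + 0.0002744 = 0.040271.
P(impeller damage | evidence) = 0.020812 / 0.040271 ≈ 0.517.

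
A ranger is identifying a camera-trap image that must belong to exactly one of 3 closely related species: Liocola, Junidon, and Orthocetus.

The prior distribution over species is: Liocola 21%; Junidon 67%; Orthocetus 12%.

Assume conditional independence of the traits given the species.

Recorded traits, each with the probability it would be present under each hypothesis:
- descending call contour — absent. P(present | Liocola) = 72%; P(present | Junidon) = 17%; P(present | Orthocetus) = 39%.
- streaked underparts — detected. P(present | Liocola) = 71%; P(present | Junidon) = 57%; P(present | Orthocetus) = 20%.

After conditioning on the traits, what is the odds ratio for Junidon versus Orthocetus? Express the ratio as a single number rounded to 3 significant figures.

The normalizing constant cancels in an odds ratio, so compute prior × likelihood for the two hypotheses only (using 1 − P(present | H) for each absent trait):
  Junidon: 0.67 × (1 − 0.17) × 0.57 = 0.31698
  Orthocetus: 0.12 × (1 − 0.39) × 0.20 = 0.01464
Odds(Junidon : Orthocetus) = 0.31698 / 0.01464 ≈ 21.7.

21.7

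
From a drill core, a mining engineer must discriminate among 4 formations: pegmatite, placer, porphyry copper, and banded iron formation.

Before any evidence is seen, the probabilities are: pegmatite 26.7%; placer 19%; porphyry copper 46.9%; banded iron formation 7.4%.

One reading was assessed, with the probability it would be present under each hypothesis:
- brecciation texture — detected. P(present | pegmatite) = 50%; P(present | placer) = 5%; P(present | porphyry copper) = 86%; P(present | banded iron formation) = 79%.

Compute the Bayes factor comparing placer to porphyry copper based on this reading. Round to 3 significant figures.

0.0581

Likelihood of this reading under each hypothesis:
  placer: 0.05
  porphyry copper: 0.86
Bayes factor = 0.05 / 0.86 ≈ 0.0581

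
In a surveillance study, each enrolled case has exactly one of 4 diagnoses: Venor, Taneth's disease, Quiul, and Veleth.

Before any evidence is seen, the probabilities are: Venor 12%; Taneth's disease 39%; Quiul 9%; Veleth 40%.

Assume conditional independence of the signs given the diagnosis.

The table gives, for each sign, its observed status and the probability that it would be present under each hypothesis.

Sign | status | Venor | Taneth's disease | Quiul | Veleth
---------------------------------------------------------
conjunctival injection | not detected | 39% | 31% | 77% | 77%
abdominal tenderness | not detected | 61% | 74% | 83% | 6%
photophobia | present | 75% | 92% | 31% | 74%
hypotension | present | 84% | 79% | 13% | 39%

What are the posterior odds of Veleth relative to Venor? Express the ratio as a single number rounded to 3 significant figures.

Unnormalized posterior weight (prior times the sign likelihoods) for each of the two hypotheses (using 1 − P(present | H) for each absent sign):
  Veleth: 0.40 × (1 − 0.77) × (1 − 0.06) × 0.74 × 0.39 = 0.024958
  Venor: 0.12 × (1 − 0.39) × (1 − 0.61) × 0.75 × 0.84 = 0.017985
Odds(Veleth : Venor) = 0.024958 / 0.017985 ≈ 1.39.

1.39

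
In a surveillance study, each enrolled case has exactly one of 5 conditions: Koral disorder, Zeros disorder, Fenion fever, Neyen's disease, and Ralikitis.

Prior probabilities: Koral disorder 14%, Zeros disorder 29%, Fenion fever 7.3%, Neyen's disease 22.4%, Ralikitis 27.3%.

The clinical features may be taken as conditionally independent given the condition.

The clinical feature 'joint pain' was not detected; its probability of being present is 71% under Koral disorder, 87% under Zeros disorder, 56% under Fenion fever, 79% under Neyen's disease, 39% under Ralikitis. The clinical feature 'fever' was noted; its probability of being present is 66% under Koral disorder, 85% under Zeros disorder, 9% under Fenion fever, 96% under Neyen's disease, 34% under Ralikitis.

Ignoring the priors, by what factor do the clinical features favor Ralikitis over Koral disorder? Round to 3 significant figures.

The Bayes factor is the ratio of the joint likelihoods of the clinical feature pattern under the two hypotheses (using 1 − P(present | H) for each absent clinical feature).
  Ralikitis: (1 − 0.39) × 0.34 = 0.2074
  Koral disorder: (1 − 0.71) × 0.66 = 0.1914
Bayes factor = 0.2074 / 0.1914 ≈ 1.08

1.08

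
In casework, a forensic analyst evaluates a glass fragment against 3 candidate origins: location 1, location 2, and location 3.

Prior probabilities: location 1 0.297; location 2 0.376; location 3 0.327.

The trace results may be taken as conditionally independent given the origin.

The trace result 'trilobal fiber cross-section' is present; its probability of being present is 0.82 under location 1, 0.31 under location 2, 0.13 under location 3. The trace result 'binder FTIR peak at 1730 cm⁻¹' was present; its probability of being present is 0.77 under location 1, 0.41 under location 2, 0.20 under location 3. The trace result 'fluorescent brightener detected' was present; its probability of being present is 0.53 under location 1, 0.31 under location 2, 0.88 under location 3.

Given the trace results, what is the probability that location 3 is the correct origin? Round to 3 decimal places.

0.061

Multiply each prior by the joint likelihood of the trace result pattern:
  location 1: 0.297 × 0.82 × 0.77 × 0.53 = 0.099389
  location 2: 0.376 × 0.31 × 0.41 × 0.31 = 0.014815
  location 3: 0.327 × 0.13 × 0.20 × 0.88 = 0.0074818
The unnormalized weights sum to 0.12169.
P(location 3 | evidence) = 0.0074818 / 0.12169 ≈ 0.061.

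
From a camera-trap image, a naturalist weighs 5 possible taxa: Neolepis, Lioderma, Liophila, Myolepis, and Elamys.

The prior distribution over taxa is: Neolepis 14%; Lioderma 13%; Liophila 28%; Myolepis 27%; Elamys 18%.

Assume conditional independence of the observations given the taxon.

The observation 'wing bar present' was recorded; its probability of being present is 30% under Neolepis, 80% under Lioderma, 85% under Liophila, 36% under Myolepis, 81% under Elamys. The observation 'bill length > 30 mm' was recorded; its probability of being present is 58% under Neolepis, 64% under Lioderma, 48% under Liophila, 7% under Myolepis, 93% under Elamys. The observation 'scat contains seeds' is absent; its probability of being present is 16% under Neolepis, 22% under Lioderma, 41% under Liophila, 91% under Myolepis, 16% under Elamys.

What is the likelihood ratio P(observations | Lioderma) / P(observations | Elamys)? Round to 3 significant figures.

0.631

The Bayes factor is the ratio of the joint likelihoods of the evidence pattern under the two hypotheses (using 1 − P(present | H) for each absent observation).
  Lioderma: 0.80 × 0.64 × (1 − 0.22) = 0.39936
  Elamys: 0.81 × 0.93 × (1 − 0.16) = 0.63277
Bayes factor = 0.39936 / 0.63277 ≈ 0.631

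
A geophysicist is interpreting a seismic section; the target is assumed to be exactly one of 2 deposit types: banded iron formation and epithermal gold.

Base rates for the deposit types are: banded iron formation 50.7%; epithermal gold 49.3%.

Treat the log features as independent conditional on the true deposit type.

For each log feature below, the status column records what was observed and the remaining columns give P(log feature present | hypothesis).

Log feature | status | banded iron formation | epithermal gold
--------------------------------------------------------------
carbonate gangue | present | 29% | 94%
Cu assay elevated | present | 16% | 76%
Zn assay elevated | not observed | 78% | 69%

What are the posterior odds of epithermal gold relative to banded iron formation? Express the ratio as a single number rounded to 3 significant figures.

21.1

Posterior odds equal prior odds times the likelihood ratio; only the two competing hypotheses matter (using 1 − P(present | H) for each absent log feature).
  epithermal gold: 0.493 × 0.94 × 0.76 × (1 − 0.69) = 0.10918
  banded iron formation: 0.507 × 0.29 × 0.16 × (1 − 0.78) = 0.0051755
Posterior odds = 0.10918 / 0.0051755 ≈ 21.1.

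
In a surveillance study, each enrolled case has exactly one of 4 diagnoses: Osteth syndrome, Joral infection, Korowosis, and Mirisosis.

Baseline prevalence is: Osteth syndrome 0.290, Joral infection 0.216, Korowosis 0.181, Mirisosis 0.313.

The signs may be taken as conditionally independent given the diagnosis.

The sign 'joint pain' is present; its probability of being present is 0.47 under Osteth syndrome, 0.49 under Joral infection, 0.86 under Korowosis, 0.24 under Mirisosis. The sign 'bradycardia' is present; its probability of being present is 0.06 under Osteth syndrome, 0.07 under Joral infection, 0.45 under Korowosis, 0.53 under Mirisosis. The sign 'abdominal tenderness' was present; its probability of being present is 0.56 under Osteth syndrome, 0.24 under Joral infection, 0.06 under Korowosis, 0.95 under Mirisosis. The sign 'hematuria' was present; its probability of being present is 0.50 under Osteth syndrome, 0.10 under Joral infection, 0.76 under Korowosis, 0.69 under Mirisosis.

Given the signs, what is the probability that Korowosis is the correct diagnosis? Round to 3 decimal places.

For each hypothesis, the unnormalized posterior weight is prior × product of the sign likelihoods:
  Osteth syndrome: 0.290 × 0.47 × 0.06 × 0.56 × 0.50 = 0.0022898
  Joral infection: 0.216 × 0.49 × 0.07 × 0.24 × 0.10 = 0.00017781
  Korowosis: 0.181 × 0.86 × 0.45 × 0.06 × 0.76 = 0.0031941
  Mirisosis: 0.313 × 0.24 × 0.53 × 0.95 × 0.69 = 0.026098
Marginal likelihood of the evidence = 0.03176.
P(Korowosis | evidence) = 0.0031941 / 0.03176 ≈ 0.101.

0.101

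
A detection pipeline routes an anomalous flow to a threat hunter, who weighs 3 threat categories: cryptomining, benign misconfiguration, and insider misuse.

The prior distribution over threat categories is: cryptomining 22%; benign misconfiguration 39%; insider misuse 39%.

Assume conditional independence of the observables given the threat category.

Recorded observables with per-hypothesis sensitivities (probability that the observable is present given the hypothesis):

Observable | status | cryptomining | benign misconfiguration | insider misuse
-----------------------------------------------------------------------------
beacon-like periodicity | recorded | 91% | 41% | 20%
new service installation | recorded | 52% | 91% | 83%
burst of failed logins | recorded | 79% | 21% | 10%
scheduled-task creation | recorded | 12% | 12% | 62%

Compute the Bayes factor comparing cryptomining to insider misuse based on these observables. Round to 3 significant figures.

4.36

The Bayes factor is the ratio of the joint likelihoods of the observable pattern under the two hypotheses.
  cryptomining: 0.91 × 0.52 × 0.79 × 0.12 = 0.044859
  insider misuse: 0.20 × 0.83 × 0.10 × 0.62 = 0.010292
Bayes factor = 0.044859 / 0.010292 ≈ 4.36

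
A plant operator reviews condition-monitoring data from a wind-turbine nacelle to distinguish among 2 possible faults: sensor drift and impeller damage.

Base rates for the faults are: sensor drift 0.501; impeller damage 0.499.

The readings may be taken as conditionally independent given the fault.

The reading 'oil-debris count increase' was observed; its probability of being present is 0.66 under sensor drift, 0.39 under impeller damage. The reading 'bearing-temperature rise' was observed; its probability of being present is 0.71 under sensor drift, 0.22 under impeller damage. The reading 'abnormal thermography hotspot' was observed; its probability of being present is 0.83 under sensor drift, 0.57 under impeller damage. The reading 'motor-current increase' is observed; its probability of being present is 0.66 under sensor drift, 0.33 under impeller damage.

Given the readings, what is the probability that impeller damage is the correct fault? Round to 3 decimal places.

Multiply each prior by the joint likelihood of the reading pattern:
  sensor drift: 0.501 × 0.66 × 0.71 × 0.83 × 0.66 = 0.12861
  impeller damage: 0.499 × 0.39 × 0.22 × 0.57 × 0.33 = 0.0080534
The unnormalized weights sum to 0.13666.
P(impeller damage | evidence) = 0.0080534 / 0.13666 ≈ 0.059.

0.059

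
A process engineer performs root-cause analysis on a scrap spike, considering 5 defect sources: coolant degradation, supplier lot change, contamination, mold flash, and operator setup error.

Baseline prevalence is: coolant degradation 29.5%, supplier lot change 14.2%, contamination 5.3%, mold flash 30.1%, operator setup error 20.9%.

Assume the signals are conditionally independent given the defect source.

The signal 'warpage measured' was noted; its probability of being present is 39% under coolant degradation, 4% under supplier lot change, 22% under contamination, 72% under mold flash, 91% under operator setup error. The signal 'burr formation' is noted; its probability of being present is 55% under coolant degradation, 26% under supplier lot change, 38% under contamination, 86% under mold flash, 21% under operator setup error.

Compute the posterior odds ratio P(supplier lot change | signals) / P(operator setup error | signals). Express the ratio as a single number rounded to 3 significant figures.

Unnormalized posterior weight (prior times the signal likelihoods) for each of the two hypotheses:
  supplier lot change: 0.142 × 0.04 × 0.26 = 0.0014768
  operator setup error: 0.209 × 0.91 × 0.21 = 0.03994
Odds(supplier lot change : operator setup error) = 0.0014768 / 0.03994 ≈ 0.0370.

0.0370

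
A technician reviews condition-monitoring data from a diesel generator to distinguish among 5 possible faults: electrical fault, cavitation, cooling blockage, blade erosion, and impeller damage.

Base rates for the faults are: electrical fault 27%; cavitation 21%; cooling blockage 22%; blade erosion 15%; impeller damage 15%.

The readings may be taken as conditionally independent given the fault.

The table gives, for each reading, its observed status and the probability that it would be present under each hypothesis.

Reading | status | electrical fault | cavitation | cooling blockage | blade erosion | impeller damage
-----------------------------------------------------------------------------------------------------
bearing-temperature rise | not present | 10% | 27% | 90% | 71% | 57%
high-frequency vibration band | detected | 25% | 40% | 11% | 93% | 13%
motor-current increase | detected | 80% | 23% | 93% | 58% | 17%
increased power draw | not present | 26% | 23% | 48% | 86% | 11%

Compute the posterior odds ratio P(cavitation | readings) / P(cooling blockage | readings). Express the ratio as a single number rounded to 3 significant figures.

The normalizing constant cancels in an odds ratio, so compute prior × likelihood for the two hypotheses only (using 1 − P(present | H) for each absent reading):
  cavitation: 0.21 × (1 − 0.27) × 0.40 × 0.23 × (1 − 0.23) = 0.01086
  cooling blockage: 0.22 × (1 − 0.90) × 0.11 × 0.93 × (1 − 0.48) = 0.0011703
Posterior odds = 0.01086 / 0.0011703 ≈ 9.28.

9.28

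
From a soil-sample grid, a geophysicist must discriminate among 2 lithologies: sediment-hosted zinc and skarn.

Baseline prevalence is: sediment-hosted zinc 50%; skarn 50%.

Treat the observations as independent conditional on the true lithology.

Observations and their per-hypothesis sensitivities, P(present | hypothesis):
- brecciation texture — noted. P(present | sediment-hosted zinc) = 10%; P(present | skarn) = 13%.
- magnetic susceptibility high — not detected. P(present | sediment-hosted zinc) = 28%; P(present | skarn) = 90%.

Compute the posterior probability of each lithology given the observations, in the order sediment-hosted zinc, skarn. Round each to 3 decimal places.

By Bayes' rule with conditional independence, the unnormalized weight for each hypothesis is prior × ∏ likelihoods (using 1 − P(present | H) for each absent observation):
  sediment-hosted zinc: 0.50 × 0.10 × (1 − 0.28) = 0.036
  skarn: 0.50 × 0.13 × (1 − 0.90) = 0.0065
The unnormalized weights sum to 0.0425.
P(sediment-hosted zinc | evidence) = 0.036 / 0.0425 ≈ 0.847
P(skarn | evidence) = 0.0065 / 0.0425 ≈ 0.153

0.847, 0.153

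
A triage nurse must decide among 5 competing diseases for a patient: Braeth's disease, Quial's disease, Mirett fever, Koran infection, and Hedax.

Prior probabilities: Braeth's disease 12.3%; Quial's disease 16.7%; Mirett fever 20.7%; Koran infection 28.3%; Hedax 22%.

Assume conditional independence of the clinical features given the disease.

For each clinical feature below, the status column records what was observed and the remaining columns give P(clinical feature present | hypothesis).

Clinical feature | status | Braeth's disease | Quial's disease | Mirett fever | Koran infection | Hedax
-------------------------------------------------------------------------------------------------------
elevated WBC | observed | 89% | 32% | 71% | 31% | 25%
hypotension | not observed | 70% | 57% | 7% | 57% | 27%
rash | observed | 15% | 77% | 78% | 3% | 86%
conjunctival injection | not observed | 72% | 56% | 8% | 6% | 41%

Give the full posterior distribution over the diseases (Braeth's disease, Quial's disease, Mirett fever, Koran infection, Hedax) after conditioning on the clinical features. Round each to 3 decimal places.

Multiply each prior by the joint likelihood of the clinical feature pattern (using 1 − P(present | H) for each absent clinical feature):
  Braeth's disease: 0.123 × 0.89 × (1 − 0.70) × 0.15 × (1 − 0.72) = 0.0013793
  Quial's disease: 0.167 × 0.32 × (1 − 0.57) × 0.77 × (1 − 0.56) = 0.0077854
  Mirett fever: 0.207 × 0.71 × (1 − 0.07) × 0.78 × (1 − 0.08) = 0.098083
  Koran infection: 0.283 × 0.31 × (1 − 0.57) × 0.03 × (1 − 0.06) = 0.0010638
  Hedax: 0.220 × 0.25 × (1 − 0.27) × 0.86 × (1 − 0.41) = 0.020372
Marginal likelihood of the evidence = 0.12868.
P(Braeth's disease | evidence) = 0.0013793 / 0.12868 ≈ 0.011
P(Quial's disease | evidence) = 0.0077854 / 0.12868 ≈ 0.060
P(Mirett fever | evidence) = 0.098083 / 0.12868 ≈ 0.762
P(Koran infection | evidence) = 0.0010638 / 0.12868 ≈ 0.008
P(Hedax | evidence) = 0.020372 / 0.12868 ≈ 0.158

0.011, 0.060, 0.762, 0.008, 0.158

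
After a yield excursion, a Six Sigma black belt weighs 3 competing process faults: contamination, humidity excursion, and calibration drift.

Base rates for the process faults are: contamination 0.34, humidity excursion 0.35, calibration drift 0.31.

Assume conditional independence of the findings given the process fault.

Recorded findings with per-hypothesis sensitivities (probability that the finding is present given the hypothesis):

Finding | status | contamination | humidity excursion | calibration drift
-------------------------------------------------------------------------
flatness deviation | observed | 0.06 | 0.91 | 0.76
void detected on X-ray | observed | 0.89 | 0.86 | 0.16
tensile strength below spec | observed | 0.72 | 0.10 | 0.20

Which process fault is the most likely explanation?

humidity excursion

Multiply each prior by the joint likelihood of the evidence pattern:
  contamination: 0.34 × 0.06 × 0.89 × 0.72 = 0.013072
  humidity excursion: 0.35 × 0.91 × 0.86 × 0.10 = 0.027391
  calibration drift: 0.31 × 0.76 × 0.16 × 0.20 = 0.0075392
Normalizing constant Z = 0.013072 + 0.027391 + 0.0075392 = 0.048003.
P(contamination | evidence) ≈ 0.013072 / 0.048003 ≈ 0.272
P(humidity excursion | evidence) ≈ 0.027391 / 0.048003 ≈ 0.571
P(calibration drift | evidence) ≈ 0.0075392 / 0.048003 ≈ 0.157
The largest is 0.571, so humidity excursion is most probable.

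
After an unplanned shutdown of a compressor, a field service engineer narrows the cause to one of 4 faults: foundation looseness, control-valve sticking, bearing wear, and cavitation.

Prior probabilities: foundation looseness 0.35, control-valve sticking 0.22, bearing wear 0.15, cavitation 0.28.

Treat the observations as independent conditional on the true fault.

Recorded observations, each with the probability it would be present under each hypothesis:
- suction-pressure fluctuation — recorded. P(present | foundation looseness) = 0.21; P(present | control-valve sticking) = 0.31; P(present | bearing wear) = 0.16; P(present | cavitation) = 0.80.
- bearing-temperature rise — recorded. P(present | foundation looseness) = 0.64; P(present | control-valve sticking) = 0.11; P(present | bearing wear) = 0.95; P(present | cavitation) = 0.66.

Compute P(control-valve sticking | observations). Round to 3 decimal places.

0.033

For each hypothesis, the unnormalized posterior weight is prior × product of the observation likelihoods:
  foundation looseness: 0.35 × 0.21 × 0.64 = 0.04704
  control-valve sticking: 0.22 × 0.31 × 0.11 = 0.007502
  bearing wear: 0.15 × 0.16 × 0.95 = 0.0228
  cavitation: 0.28 × 0.80 × 0.66 = 0.14784
The unnormalized weights sum to 0.22518.
P(control-valve sticking | evidence) = 0.007502 / 0.22518 ≈ 0.033.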